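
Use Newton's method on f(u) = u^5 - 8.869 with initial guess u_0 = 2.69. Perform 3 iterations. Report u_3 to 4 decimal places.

1.6205

f'(u) = 5u^4
u_0 = 2.690000: f = 131.982475, f' = 261.805716 → u_1 = 2.690000 - (131.982475)/(261.805716) = 2.185876
u_1 = 2.185876: f = 41.034140, f' = 114.149050 → u_2 = 2.185876 - (41.034140)/(114.149050) = 1.826398
u_2 = 1.826398: f = 11.453481, f' = 55.635422 → u_3 = 1.826398 - (11.453481)/(55.635422) = 1.620531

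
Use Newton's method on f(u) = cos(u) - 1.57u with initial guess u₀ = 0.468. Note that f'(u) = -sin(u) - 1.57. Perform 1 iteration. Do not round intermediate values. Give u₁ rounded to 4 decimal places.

0.5460

u_0 = 0.468000: f = 0.157712, f' = -2.021102 → u_1 = 0.468000 - (0.157712)/(-2.021102) = 0.546033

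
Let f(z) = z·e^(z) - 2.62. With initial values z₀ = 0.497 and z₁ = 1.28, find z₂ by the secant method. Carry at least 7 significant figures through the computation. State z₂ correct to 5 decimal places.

0.86982

f(z_0) = -1.803040, f(z_1) = 1.983699
z_2 = 1.280000 - (1.983699)·(1.280000 - 0.497000)/(1.983699 - (-1.803040)) = 0.869822; f(z_2) = -0.544181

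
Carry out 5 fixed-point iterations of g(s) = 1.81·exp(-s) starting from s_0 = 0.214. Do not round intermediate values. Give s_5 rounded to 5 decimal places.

s_1 = g(0.214000) = 1.461301
s_2 = g(1.461301) = 0.419801
s_3 = g(0.419801) = 1.189491
s_4 = g(1.189491) = 0.550921
s_5 = g(0.550921) = 1.043318

1.04332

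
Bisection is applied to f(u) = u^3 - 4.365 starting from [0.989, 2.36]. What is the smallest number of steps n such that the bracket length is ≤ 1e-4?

14

Initial width b − a = 2.36 − 0.989 = 1.371000.
After n steps the width is (b−a)/2^n; need (b−a)/2^n ≤ 1e-4.
So n ≥ log₂(1.371000/1e-4) = log₂(13710.0000) ≈ 13.7429.
Hence n = 14.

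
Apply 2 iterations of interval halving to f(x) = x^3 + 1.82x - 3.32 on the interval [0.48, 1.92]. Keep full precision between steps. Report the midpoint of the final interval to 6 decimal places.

1.020000

f(0.480000) = -2.335808, f(1.920000) = 7.252288 (opposite signs)
step 1: m = 1.200000, f(m) = 0.592000 > 0 → root in [0.480000, 1.200000]
step 2: m = 0.840000, f(m) = -1.198496 < 0 → root in [0.840000, 1.200000]
Midpoint of [0.840000, 1.200000] = 1.020000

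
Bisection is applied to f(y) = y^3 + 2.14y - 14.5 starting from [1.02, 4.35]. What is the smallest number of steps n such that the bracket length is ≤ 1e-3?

12

Initial width b − a = 4.35 − 1.02 = 3.330000.
After n steps the width is (b−a)/2^n; need (b−a)/2^n ≤ 1e-3.
So n ≥ log₂(3.330000/1e-3) = log₂(3330.0000) ≈ 11.7013.
Hence n = 12.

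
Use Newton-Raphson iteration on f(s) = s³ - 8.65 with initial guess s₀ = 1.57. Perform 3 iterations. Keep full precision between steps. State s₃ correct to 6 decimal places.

Newton update: s ← s − f(s)/f'(s).
f'(s) = 3s²
s_0 = 1.570000: f = -4.780107, f' = 7.394700 → s_1 = 1.570000 - (-4.780107)/(7.394700) = 2.216423
s_1 = 2.216423: f = 2.238252, f' = 14.737598 → s_2 = 2.216423 - (2.238252)/(14.737598) = 2.064550
s_2 = 2.064550: f = 0.149866, f' = 12.787097 → s_3 = 2.064550 - (0.149866)/(12.787097) = 2.052830

2.052830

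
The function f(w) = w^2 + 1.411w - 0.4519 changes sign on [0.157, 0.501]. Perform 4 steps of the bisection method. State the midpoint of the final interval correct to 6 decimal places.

f(0.157000) = -0.205724, f(0.501000) = 0.506012 (opposite signs)
step 1: m = 0.329000, f(m) = 0.120560 > 0 → root in [0.157000, 0.329000]
step 2: m = 0.243000, f(m) = -0.049978 < 0 → root in [0.243000, 0.329000]
step 3: m = 0.286000, f(m) = 0.033442 > 0 → root in [0.243000, 0.286000]
step 4: m = 0.264500, f(m) = -0.008730 < 0 → root in [0.264500, 0.286000]
Midpoint of [0.264500, 0.286000] = 0.275250

0.275250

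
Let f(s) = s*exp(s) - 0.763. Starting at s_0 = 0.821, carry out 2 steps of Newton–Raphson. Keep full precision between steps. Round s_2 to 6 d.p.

0.479709

Newton update: s ← s − f(s)/f'(s).
f'(s) = (s+1)*exp(s)
s_0 = 0.821000: f = 1.102945, f' = 4.138717 → s_1 = 0.821000 - (1.102945)/(4.138717) = 0.554505
s_1 = 0.554505: f = 0.202438, f' = 2.706518 → s_2 = 0.554505 - (0.202438)/(2.706518) = 0.479709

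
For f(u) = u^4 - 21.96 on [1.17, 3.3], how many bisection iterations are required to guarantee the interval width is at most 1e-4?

15

Initial width b − a = 3.3 − 1.17 = 2.130000.
After n steps the width is (b−a)/2^n; need (b−a)/2^n ≤ 1e-4.
So n ≥ log₂(2.130000/1e-4) = log₂(21300.0000) ≈ 14.3786.
Hence n = 15.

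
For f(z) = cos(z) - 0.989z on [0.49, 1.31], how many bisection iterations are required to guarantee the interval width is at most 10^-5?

Initial width b − a = 1.31 − 0.49 = 0.820000.
After n steps the width is (b−a)/2^n; need (b−a)/2^n ≤ 10^-5.
So n ≥ log₂(0.820000/10^-5) = log₂(82000.0000) ≈ 16.3233.
Hence n = 17.

17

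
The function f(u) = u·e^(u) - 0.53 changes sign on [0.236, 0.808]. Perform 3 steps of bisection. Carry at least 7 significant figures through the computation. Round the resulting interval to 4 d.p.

[0.3075, 0.3790]

f(0.236000) = -0.231183, f(0.808000) = 1.282681 (opposite signs)
step 1: m = 0.522000, f(m) = 0.349776 > 0 → root in [0.236000, 0.522000]
step 2: m = 0.379000, f(m) = 0.023652 > 0 → root in [0.236000, 0.379000]
step 3: m = 0.307500, f(m) = -0.111794 < 0 → root in [0.307500, 0.379000]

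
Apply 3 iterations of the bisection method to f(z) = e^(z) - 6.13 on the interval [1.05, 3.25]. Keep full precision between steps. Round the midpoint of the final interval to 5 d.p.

1.73750

f(1.050000) = -3.272349, f(3.250000) = 19.660340 (opposite signs)
step 1: m = 2.150000, f(m) = 2.454858 > 0 → root in [1.050000, 2.150000]
step 2: m = 1.600000, f(m) = -1.176968 < 0 → root in [1.600000, 2.150000]
step 3: m = 1.875000, f(m) = 0.390819 > 0 → root in [1.600000, 1.875000]
Midpoint of [1.600000, 1.875000] = 1.737500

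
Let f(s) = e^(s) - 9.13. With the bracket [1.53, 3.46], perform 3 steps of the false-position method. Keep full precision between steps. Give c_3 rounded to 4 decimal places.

2.1171

f(1.530000) = -4.511823, f(3.460000) = 22.686977
step 1: c = 1.850155, f(c) = -2.769198 < 0 → new bracket [1.850155, 3.460000]
step 2: c = 2.025278, f(c) = -1.551781 < 0 → new bracket [2.025278, 3.460000]
step 3: c = 2.117130, f(c) = -0.822738 < 0 → new bracket [2.117130, 3.460000]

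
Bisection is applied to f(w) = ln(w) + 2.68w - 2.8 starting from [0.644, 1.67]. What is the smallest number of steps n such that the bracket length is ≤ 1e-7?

Initial width b − a = 1.67 − 0.644 = 1.026000.
After n steps the width is (b−a)/2^n; need (b−a)/2^n ≤ 1e-7.
So n ≥ log₂(1.026000/1e-7) = log₂(10260000.0000) ≈ 23.2905.
Hence n = 24.

24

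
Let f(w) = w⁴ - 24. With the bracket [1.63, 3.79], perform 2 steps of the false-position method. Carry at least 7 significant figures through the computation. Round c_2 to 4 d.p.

1.9469

f(1.630000) = -16.940882, f(3.790000) = 182.327369
step 1: c = 1.813633, f(c) = -13.180729 < 0 → new bracket [1.813633, 3.790000]
step 2: c = 1.946876, f(c) = -9.633436 < 0 → new bracket [1.946876, 3.790000]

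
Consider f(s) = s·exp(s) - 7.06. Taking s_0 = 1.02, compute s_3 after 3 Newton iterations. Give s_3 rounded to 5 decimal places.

1.53045

f'(s) = (s + 1)·exp(s)
s_0 = 1.020000: f = -4.231341, f' = 5.601853 → s_1 = 1.020000 - (-4.231341)/(5.601853) = 1.775347
s_1 = 1.775347: f = 3.418677, f' = 16.381003 → s_2 = 1.775347 - (3.418677)/(16.381003) = 1.566649
s_2 = 1.566649: f = 0.445139, f' = 12.295708 → s_3 = 1.566649 - (0.445139)/(12.295708) = 1.530446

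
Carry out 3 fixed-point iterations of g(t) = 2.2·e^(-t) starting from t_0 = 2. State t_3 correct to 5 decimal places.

0.42954

t_1 = g(2.000000) = 0.297738
t_2 = g(0.297738) = 1.633491
t_3 = g(1.633491) = 0.429543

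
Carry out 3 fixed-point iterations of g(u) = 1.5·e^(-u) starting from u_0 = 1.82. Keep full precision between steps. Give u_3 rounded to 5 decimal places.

0.46260

u_1 = g(1.820000) = 0.243039
u_2 = g(0.243039) = 1.176362
u_3 = g(1.176362) = 0.462598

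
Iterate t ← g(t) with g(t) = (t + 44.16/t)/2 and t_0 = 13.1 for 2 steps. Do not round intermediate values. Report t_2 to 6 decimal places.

t_1 = g(13.100000) = 8.235496
t_2 = g(8.235496) = 6.798825

6.798825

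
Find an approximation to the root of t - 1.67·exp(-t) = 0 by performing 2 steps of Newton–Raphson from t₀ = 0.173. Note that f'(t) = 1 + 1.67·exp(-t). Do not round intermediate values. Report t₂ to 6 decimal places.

t_0 = 0.173000: f = -1.231700, f' = 2.404700 → t_1 = 0.173000 - (-1.231700)/(2.404700) = 0.685205
t_1 = 0.685205: f = -0.156453, f' = 1.841658 → t_2 = 0.685205 - (-0.156453)/(1.841658) = 0.770157

0.770157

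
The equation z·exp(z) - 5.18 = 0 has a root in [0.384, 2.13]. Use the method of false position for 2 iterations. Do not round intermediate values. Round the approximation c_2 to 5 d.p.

1.10545

f(0.384000) = -4.616232, f(2.130000) = 12.743666
step 1: c = 0.848285, f(c) = -3.198713 < 0 → new bracket [0.848285, 2.130000]
step 2: c = 1.105451, f(c) = -1.840889 < 0 → new bracket [1.105451, 2.130000]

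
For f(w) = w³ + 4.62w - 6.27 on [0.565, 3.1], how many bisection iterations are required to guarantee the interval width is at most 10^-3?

Initial width b − a = 3.1 − 0.565 = 2.535000.
After n steps the width is (b−a)/2^n; need (b−a)/2^n ≤ 10^-3.
So n ≥ log₂(2.535000/10^-3) = log₂(2535.0000) ≈ 11.3078.
Hence n = 12.

12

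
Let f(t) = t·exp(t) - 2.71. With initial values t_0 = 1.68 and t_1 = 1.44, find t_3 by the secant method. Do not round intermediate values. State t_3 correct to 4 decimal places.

1.0446

Secant update: t_(k+1) = t_k − f(t_k)·(t_k − t_(k-1))/(f(t_k) − f(t_(k-1))).
f(t_0) = 6.304134, f(t_1) = 3.367802
t_2 = 1.440000 - (3.367802)·(1.440000 - 1.680000)/(3.367802 - (6.304134)) = 1.164734; f(t_2) = 1.023054
t_3 = 1.164734 - (1.023054)·(1.164734 - 1.440000)/(1.023054 - (3.367802)) = 1.044631; f(t_3) = 0.259204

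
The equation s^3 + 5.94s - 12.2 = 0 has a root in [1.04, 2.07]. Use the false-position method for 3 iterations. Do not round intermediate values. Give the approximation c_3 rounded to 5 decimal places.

f(1.040000) = -4.897536, f(2.070000) = 8.965543
step 1: c = 1.403877, f(c) = -1.094105 < 0 → new bracket [1.403877, 2.070000]
step 2: c = 1.476326, f(c) = -0.212913 < 0 → new bracket [1.476326, 2.070000]
step 3: c = 1.490098, f(c) = -0.040221 < 0 → new bracket [1.490098, 2.070000]

1.49010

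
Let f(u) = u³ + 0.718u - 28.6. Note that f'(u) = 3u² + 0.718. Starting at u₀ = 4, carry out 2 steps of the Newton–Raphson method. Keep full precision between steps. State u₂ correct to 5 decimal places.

2.99620

u_0 = 4.000000: f = 38.272000, f' = 48.718000 → u_1 = 4.000000 - (38.272000)/(48.718000) = 3.214418
u_1 = 3.214418: f = 6.920861, f' = 31.715443 → u_2 = 3.214418 - (6.920861)/(31.715443) = 2.996200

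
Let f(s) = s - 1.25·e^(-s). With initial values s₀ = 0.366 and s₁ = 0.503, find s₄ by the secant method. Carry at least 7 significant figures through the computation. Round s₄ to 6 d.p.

Secant update: s_(k+1) = s_k − f(s_k)·(s_k − s_(k-1))/(f(s_k) − f(s_(k-1))).
f(s_0) = -0.500879, f(s_1) = -0.252892
s_2 = 0.503000 - (-0.252892)·(0.503000 - 0.366000)/(-0.252892 - (-0.500879)) = 0.642710; f(s_2) = -0.014621
s_3 = 0.642710 - (-0.014621)·(0.642710 - 0.503000)/(-0.014621 - (-0.252892)) = 0.651283; f(s_3) = -0.000437
s_4 = 0.651283 - (-0.000437)·(0.651283 - 0.642710)/(-0.000437 - (-0.014621)) = 0.651547; f(s_4) = -0.000001

0.651547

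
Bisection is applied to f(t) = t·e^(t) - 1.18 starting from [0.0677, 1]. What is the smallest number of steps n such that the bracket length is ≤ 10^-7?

24

Initial width b − a = 1 − 0.0677 = 0.932300.
After n steps the width is (b−a)/2^n; need (b−a)/2^n ≤ 10^-7.
So n ≥ log₂(0.932300/10^-7) = log₂(9323000.0000) ≈ 23.1524.
Hence n = 24.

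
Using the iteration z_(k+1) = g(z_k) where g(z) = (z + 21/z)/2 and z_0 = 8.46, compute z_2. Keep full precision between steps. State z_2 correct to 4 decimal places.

z_1 = g(8.460000) = 5.471135
z_2 = g(5.471135) = 4.654730

4.6547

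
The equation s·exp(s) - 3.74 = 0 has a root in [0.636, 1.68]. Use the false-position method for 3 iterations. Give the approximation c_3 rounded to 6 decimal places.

f(0.636000) = -2.538653, f(1.680000) = 5.274134
step 1: c = 0.975233, f(c) = -1.153893 < 0 → new bracket [0.975233, 1.680000]
step 2: c = 1.101745, f(c) = -0.424392 < 0 → new bracket [1.101745, 1.680000]
step 3: c = 1.144810, f(c) = -0.143183 < 0 → new bracket [1.144810, 1.680000]

1.144810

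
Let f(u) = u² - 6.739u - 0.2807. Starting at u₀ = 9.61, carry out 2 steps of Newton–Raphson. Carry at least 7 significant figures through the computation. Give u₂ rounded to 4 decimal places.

Newton update: u ← u − f(u)/f'(u).
f'(u) = 2u - 6.739
u_0 = 9.610000: f = 27.309610, f' = 12.481000 → u_1 = 9.610000 - (27.309610)/(12.481000) = 7.421905
u_1 = 7.421905: f = 4.787758, f' = 8.104811 → u_2 = 7.421905 - (4.787758)/(8.104811) = 6.831175

6.8312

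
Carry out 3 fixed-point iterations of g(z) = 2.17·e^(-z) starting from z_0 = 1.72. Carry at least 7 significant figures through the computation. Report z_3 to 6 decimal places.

0.498285

z_1 = g(1.720000) = 0.388574
z_2 = g(0.388574) = 1.471311
z_3 = g(1.471311) = 0.498285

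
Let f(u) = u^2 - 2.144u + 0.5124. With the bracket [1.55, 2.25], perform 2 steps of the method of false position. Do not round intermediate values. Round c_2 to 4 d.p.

False-position update: c = (a·f(b) − b·f(a))/(f(b) − f(a)); replace the endpoint whose sign matches f(c).
f(1.550000) = -0.408300, f(2.250000) = 0.750900
step 1: c = 1.796558, f(c) = -0.111800 < 0 → new bracket [1.796558, 2.250000]
step 2: c = 1.855321, f(c) = -0.023192 < 0 → new bracket [1.855321, 2.250000]

1.8553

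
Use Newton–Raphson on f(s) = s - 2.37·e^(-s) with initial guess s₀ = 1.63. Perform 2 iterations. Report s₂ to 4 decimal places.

0.9302

f'(s) = 1 + 2.37·e^(-s)
s_0 = 1.630000: f = 1.165647, f' = 1.464353 → s_1 = 1.630000 - (1.165647)/(1.464353) = 0.833985
s_1 = 0.833985: f = -0.195342, f' = 2.029327 → s_2 = 0.833985 - (-0.195342)/(2.029327) = 0.930244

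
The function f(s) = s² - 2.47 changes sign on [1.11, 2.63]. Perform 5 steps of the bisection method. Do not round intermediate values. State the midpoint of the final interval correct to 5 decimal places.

f(1.110000) = -1.237900, f(2.630000) = 4.446900 (opposite signs)
step 1: m = 1.870000, f(m) = 1.026900 > 0 → root in [1.110000, 1.870000]
step 2: m = 1.490000, f(m) = -0.249900 < 0 → root in [1.490000, 1.870000]
step 3: m = 1.680000, f(m) = 0.352400 > 0 → root in [1.490000, 1.680000]
step 4: m = 1.585000, f(m) = 0.042225 > 0 → root in [1.490000, 1.585000]
step 5: m = 1.537500, f(m) = -0.106094 < 0 → root in [1.537500, 1.585000]
Midpoint of [1.537500, 1.585000] = 1.561250

1.56125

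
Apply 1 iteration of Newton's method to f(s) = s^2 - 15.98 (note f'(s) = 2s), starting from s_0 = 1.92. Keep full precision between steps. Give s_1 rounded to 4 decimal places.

Newton update: s ← s − f(s)/f'(s).
s_0 = 1.920000: f = -12.293600, f' = 3.840000 → s_1 = 1.920000 - (-12.293600)/(3.840000) = 5.121458

5.1215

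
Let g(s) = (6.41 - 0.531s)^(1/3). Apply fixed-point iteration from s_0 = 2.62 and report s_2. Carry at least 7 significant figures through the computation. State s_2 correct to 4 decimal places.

s_1 = g(2.620000) = 1.712114
s_2 = g(1.712114) = 1.765267

1.7653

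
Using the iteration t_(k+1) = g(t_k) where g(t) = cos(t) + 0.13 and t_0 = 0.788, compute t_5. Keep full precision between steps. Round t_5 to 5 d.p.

0.82108

t_1 = g(0.788000) = 0.835265
t_2 = g(0.835265) = 0.800982
t_3 = g(0.800982) = 0.826002
t_4 = g(0.826002) = 0.807820
t_5 = g(0.807820) = 0.821075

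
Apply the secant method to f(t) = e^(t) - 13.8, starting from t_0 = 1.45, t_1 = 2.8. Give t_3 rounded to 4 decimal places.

f(t_0) = -9.536885, f(t_1) = 2.644647
t_2 = 2.800000 - (2.644647)·(2.800000 - 1.450000)/(2.644647 - (-9.536885)) = 2.506911; f(t_2) = -1.533021
t_3 = 2.506911 - (-1.533021)·(2.506911 - 2.800000)/(-1.533021 - (2.644647)) = 2.614462; f(t_3) = -0.140137

2.6145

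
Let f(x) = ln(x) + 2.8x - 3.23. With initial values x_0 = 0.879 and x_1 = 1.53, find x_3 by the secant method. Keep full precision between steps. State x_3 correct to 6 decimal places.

1.114389

f(x_0) = -0.897770, f(x_1) = 1.479268
x_2 = 1.530000 - (1.479268)·(1.530000 - 0.879000)/(1.479268 - (-0.897770)) = 1.124873; f(x_2) = 0.037313
x_3 = 1.124873 - (0.037313)·(1.124873 - 1.530000)/(0.037313 - (1.479268)) = 1.114389; f(x_3) = -0.001404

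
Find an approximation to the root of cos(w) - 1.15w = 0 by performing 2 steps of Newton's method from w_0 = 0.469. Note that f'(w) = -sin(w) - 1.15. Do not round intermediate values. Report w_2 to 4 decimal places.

0.6775

Newton update: w ← w − f(w)/f'(w).
w_0 = 0.469000: f = 0.352671, f' = -1.601994 → w_1 = 0.469000 - (0.352671)/(-1.601994) = 0.689145
w_1 = 0.689145: f = -0.020726, f' = -1.785877 → w_2 = 0.689145 - (-0.020726)/(-1.785877) = 0.677539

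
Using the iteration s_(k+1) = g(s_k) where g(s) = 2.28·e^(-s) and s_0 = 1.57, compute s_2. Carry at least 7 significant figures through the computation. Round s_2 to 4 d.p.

s_1 = g(1.570000) = 0.474343
s_2 = g(0.474343) = 1.418830

1.4188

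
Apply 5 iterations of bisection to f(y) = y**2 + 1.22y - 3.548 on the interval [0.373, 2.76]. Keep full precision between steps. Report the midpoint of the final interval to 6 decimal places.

f(0.373000) = -2.953811, f(2.760000) = 7.436800 (opposite signs)
step 1: m = 1.566500, f(m) = 0.817052 > 0 → root in [0.373000, 1.566500]
step 2: m = 0.969750, f(m) = -1.424490 < 0 → root in [0.969750, 1.566500]
step 3: m = 1.268125, f(m) = -0.392746 < 0 → root in [1.268125, 1.566500]
step 4: m = 1.417312, f(m) = 0.189896 > 0 → root in [1.268125, 1.417312]
step 5: m = 1.342719, f(m) = -0.106989 < 0 → root in [1.342719, 1.417312]
Midpoint of [1.342719, 1.417312] = 1.380016

1.380016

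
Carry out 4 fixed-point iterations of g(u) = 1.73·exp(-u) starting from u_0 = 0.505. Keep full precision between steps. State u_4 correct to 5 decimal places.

0.67515

u_1 = g(0.505000) = 1.044065
u_2 = g(1.044065) = 0.608996
u_3 = g(0.608996) = 0.940941
u_4 = g(0.940941) = 0.675151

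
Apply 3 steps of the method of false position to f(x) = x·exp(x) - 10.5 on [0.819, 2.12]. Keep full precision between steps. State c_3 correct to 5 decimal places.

1.76470

False-position update: c = (a·f(b) − b·f(a))/(f(b) − f(a)); replace the endpoint whose sign matches f(c).
f(0.819000) = -8.642319, f(2.120000) = 7.162011
step 1: c = 1.530429, f(c) = -3.429177 < 0 → new bracket [1.530429, 2.120000]
step 2: c = 1.721318, f(c) = -0.874571 < 0 → new bracket [1.721318, 2.120000]
step 3: c = 1.764704, f(c) = -0.194402 < 0 → new bracket [1.764704, 2.120000]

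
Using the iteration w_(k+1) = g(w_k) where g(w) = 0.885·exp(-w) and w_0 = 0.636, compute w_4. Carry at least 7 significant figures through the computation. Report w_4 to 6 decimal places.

w_1 = g(0.636000) = 0.468524
w_2 = g(0.468524) = 0.553944
w_3 = g(0.553944) = 0.508591
w_4 = g(0.508591) = 0.532188

0.532188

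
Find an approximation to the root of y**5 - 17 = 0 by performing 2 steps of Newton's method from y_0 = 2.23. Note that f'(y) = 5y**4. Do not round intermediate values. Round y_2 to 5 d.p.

y_0 = 2.230000: f = 38.147308, f' = 123.648672 → y_1 = 2.230000 - (38.147308)/(123.648672) = 1.921486
y_1 = 1.921486: f = 9.193074, f' = 68.158368 → y_2 = 1.921486 - (9.193074)/(68.158368) = 1.786608

1.78661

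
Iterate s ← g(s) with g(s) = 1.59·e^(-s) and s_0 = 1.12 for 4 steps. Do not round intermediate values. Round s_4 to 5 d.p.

0.85780

s_1 = g(1.120000) = 0.518785
s_2 = g(0.518785) = 0.946437
s_3 = g(0.946437) = 0.617113
s_4 = g(0.617113) = 0.857804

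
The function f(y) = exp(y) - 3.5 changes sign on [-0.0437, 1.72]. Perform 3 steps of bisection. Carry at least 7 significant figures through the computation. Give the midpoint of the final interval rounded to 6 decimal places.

f(-0.043700) = -2.542759, f(1.720000) = 2.084528 (opposite signs)
step 1: m = 0.838150, f(m) = -1.187914 < 0 → root in [0.838150, 1.720000]
step 2: m = 1.279075, f(m) = 0.093314 > 0 → root in [0.838150, 1.279075]
step 3: m = 1.058612, f(m) = -0.617631 < 0 → root in [1.058612, 1.279075]
Midpoint of [1.058612, 1.279075] = 1.168844

1.168844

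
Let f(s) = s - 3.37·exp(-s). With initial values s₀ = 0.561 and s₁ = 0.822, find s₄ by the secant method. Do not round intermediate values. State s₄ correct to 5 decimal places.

1.11025

f(s_0) = -1.362051, f(s_1) = -0.659289
s_2 = 0.822000 - (-0.659289)·(0.822000 - 0.561000)/(-0.659289 - (-1.362051)) = 1.066855; f(s_2) = -0.092725
s_3 = 1.066855 - (-0.092725)·(1.066855 - 0.822000)/(-0.092725 - (-0.659289)) = 1.106928; f(s_3) = -0.007102
s_4 = 1.106928 - (-0.007102)·(1.106928 - 1.066855)/(-0.007102 - (-0.092725)) = 1.110252; f(s_4) = -0.000081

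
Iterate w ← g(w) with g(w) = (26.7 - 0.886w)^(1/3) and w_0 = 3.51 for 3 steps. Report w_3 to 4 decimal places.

2.8900

w_1 = g(3.510000) = 2.867985
w_2 = g(2.867985) = 2.890854
w_3 = g(2.890854) = 2.890045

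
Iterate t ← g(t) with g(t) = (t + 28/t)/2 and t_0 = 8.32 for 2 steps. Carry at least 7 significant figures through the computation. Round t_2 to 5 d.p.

5.31750

t_1 = g(8.320000) = 5.842692
t_2 = g(5.842692) = 5.317502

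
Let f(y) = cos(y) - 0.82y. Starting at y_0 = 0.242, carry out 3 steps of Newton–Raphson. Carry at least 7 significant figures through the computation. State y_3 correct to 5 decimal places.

Newton update: y ← y − f(y)/f'(y).
f'(y) = -sin(y) - 0.82
y_0 = 0.242000: f = 0.772421, f' = -1.059645 → y_1 = 0.242000 - (0.772421)/(-1.059645) = 0.970943
y_1 = 0.970943: f = -0.231652, f' = -1.645418 → y_2 = 0.970943 - (-0.231652)/(-1.645418) = 0.830157
y_2 = 0.830157: f = -0.005969, f' = -1.558037 → y_3 = 0.830157 - (-0.005969)/(-1.558037) = 0.826326

0.82633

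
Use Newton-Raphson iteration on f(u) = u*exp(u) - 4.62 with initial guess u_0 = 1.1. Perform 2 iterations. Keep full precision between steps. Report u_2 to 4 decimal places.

1.2825

f'(u) = (u+1)*exp(u)
u_0 = 1.100000: f = -1.315417, f' = 6.308749 → u_1 = 1.100000 - (-1.315417)/(6.308749) = 1.308507
u_1 = 1.308507: f = 0.222318, f' = 8.542962 → u_2 = 1.308507 - (0.222318)/(8.542962) = 1.282483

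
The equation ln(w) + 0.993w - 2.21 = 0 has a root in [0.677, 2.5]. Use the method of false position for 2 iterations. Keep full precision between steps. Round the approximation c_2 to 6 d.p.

False-position update: c = (a·f(b) − b·f(a))/(f(b) − f(a)); replace the endpoint whose sign matches f(c).
f(0.677000) = -1.927823, f(2.500000) = 1.188791
step 1: c = 1.804641, f(c) = 0.172370 > 0 → new bracket [0.677000, 1.804641]
step 2: c = 1.712092, f(c) = 0.027823 > 0 → new bracket [0.677000, 1.712092]

1.712092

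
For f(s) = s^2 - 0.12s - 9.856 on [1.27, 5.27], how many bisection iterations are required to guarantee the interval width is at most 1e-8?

29

Initial width b − a = 5.27 − 1.27 = 4.000000.
After n steps the width is (b−a)/2^n; need (b−a)/2^n ≤ 1e-8.
So n ≥ log₂(4.000000/1e-8) = log₂(400000000.0000) ≈ 28.5754.
Hence n = 29.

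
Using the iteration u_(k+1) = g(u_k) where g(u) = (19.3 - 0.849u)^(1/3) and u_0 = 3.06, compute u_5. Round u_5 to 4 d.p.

2.5769

u_1 = g(3.060000) = 2.556172
u_2 = g(2.556172) = 2.577810
u_3 = g(2.577810) = 2.576888
u_4 = g(2.576888) = 2.576927
u_5 = g(2.576927) = 2.576925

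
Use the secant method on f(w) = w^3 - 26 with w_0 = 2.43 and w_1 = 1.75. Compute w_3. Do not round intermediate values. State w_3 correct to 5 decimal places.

Secant update: w_(k+1) = w_k − f(w_k)·(w_k − w_(k-1))/(f(w_k) − f(w_(k-1))).
f(w_0) = -11.651093, f(w_1) = -20.640625
w_2 = 1.750000 - (-20.640625)·(1.750000 - 2.430000)/(-20.640625 - (-11.651093)) = 3.311330; f(w_2) = 10.308420
w_3 = 3.311330 - (10.308420)·(3.311330 - 1.750000)/(10.308420 - (-20.640625)) = 2.791287; f(w_3) = -4.252303

2.79129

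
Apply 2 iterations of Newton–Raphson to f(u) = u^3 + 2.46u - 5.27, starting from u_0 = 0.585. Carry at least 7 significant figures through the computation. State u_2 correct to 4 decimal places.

f'(u) = 3u^2 + 2.46
u_0 = 0.585000: f = -3.630698, f' = 3.486675 → u_1 = 0.585000 - (-3.630698)/(3.486675) = 1.626307
u_1 = 1.626307: f = 3.032091, f' = 10.394621 → u_2 = 1.626307 - (3.032091)/(10.394621) = 1.334609

1.3346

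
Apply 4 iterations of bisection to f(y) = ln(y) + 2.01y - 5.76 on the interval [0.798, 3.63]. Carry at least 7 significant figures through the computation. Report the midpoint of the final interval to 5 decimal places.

f(0.798000) = -4.381667, f(3.630000) = 2.825533 (opposite signs)
step 1: m = 2.214000, f(m) = -0.515059 < 0 → root in [2.214000, 3.630000]
step 2: m = 2.922000, f(m) = 1.185488 > 0 → root in [2.214000, 2.922000]
step 3: m = 2.568000, f(m) = 0.344807 > 0 → root in [2.214000, 2.568000]
step 4: m = 2.391000, f(m) = -0.082378 < 0 → root in [2.391000, 2.568000]
Midpoint of [2.391000, 2.568000] = 2.479500

2.47950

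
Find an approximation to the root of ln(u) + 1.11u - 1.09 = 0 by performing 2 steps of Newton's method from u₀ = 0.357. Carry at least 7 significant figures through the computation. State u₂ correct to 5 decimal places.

0.97987

Newton update: u ← u − f(u)/f'(u).
f'(u) = 1/u + 1.11
u_0 = 0.357000: f = -1.723749, f' = 3.911120 → u_1 = 0.357000 - (-1.723749)/(3.911120) = 0.797730
u_1 = 0.797730: f = -0.430504, f' = 2.363556 → u_2 = 0.797730 - (-0.430504)/(2.363556) = 0.979873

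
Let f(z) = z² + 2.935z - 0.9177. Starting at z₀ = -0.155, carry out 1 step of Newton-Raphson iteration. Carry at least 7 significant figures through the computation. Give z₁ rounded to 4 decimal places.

0.3588

Newton update: z ← z − f(z)/f'(z).
f'(z) = 2z + 2.935
z_0 = -0.155000: f = -1.348600, f' = 2.625000 → z_1 = -0.155000 - (-1.348600)/(2.625000) = 0.358752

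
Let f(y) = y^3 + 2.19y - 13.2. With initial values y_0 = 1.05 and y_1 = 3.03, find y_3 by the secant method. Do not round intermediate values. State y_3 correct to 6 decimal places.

f(y_0) = -9.742875, f(y_1) = 21.253827
y_2 = 3.030000 - (21.253827)·(3.030000 - 1.050000)/(21.253827 - (-9.742875)) = 1.672353; f(y_2) = -4.860369
y_3 = 1.672353 - (-4.860369)·(1.672353 - 3.030000)/(-4.860369 - (21.253827)) = 1.925038; f(y_3) = -1.850416

1.925038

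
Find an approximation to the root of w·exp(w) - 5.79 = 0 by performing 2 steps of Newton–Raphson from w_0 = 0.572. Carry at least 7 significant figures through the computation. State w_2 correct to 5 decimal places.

1.77009

f'(w) = (w + 1)·exp(w)
w_0 = 0.572000: f = -4.776526, f' = 2.785281 → w_1 = 0.572000 - (-4.776526)/(2.785281) = 2.286917
w_1 = 2.286917: f = 16.723657, f' = 32.358200 → w_2 = 2.286917 - (16.723657)/(32.358200) = 1.770088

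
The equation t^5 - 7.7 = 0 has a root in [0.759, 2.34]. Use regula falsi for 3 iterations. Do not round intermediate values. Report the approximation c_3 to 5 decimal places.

False-position update: c = (a·f(b) − b·f(a))/(f(b) − f(a)); replace the endpoint whose sign matches f(c).
f(0.759000) = -7.448111, f(2.340000) = 62.458337
step 1: c = 0.927446, f(c) = -7.013812 < 0 → new bracket [0.927446, 2.340000]
step 2: c = 1.070056, f(c) = -6.297084 < 0 → new bracket [1.070056, 2.340000]
step 3: c = 1.186366, f(c) = -5.349866 < 0 → new bracket [1.186366, 2.340000]

1.18637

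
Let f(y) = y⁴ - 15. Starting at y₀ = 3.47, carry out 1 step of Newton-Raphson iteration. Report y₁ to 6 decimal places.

f'(y) = 4y³
y_0 = 3.470000: f = 129.983273, f' = 167.127692 → y_1 = 3.470000 - (129.983273)/(167.127692) = 2.692252

2.692252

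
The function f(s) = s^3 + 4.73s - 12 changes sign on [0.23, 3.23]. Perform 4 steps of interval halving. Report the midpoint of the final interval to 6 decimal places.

f(0.230000) = -10.899933, f(3.230000) = 36.976167 (opposite signs)
step 1: m = 1.730000, f(m) = 1.360617 > 0 → root in [0.230000, 1.730000]
step 2: m = 0.980000, f(m) = -6.423408 < 0 → root in [0.980000, 1.730000]
step 3: m = 1.355000, f(m) = -3.103036 < 0 → root in [1.355000, 1.730000]
step 4: m = 1.542500, f(m) = -1.033895 < 0 → root in [1.542500, 1.730000]
Midpoint of [1.542500, 1.730000] = 1.636250

1.636250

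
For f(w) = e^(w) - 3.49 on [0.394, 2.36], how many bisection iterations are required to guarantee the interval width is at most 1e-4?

15

Initial width b − a = 2.36 − 0.394 = 1.966000.
After n steps the width is (b−a)/2^n; need (b−a)/2^n ≤ 1e-4.
So n ≥ log₂(1.966000/1e-4) = log₂(19660.0000) ≈ 14.2630.
Hence n = 15.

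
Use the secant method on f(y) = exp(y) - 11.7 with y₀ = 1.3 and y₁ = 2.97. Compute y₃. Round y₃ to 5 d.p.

2.38359

Secant update: y_(k+1) = y_k − f(y_k)·(y_k − y_(k-1))/(f(y_k) − f(y_(k-1))).
f(y_0) = -8.030703, f(y_1) = 7.791920
y_2 = 2.970000 - (7.791920)·(2.970000 - 1.300000)/(7.791920 - (-8.030703)) = 2.147601; f(y_2) = -3.135710
y_3 = 2.147601 - (-3.135710)·(2.147601 - 2.970000)/(-3.135710 - (7.791920)) = 2.383591; f(y_3) = -0.856232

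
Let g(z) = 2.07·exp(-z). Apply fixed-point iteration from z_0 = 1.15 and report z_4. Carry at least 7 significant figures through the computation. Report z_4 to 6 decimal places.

z_1 = g(1.150000) = 0.655438
z_2 = g(0.655438) = 1.074774
z_3 = g(1.074774) = 0.706646
z_4 = g(0.706646) = 1.021123

1.021123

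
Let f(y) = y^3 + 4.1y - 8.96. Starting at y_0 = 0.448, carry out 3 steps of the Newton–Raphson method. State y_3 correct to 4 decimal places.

f'(y) = 3y^2 + 4.1
y_0 = 0.448000: f = -7.033285, f' = 4.702112 → y_1 = 0.448000 - (-7.033285)/(4.702112) = 1.943771
y_1 = 1.943771: f = 6.353512, f' = 15.434742 → y_2 = 1.943771 - (6.353512)/(15.434742) = 1.532134
y_2 = 1.532134: f = 0.918338, f' = 11.142307 → y_3 = 1.532134 - (0.918338)/(11.142307) = 1.449715

1.4497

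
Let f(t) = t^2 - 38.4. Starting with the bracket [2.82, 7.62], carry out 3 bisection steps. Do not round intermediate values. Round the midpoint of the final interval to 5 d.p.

f(2.820000) = -30.447600, f(7.620000) = 19.664400 (opposite signs)
step 1: m = 5.220000, f(m) = -11.151600 < 0 → root in [5.220000, 7.620000]
step 2: m = 6.420000, f(m) = 2.816400 > 0 → root in [5.220000, 6.420000]
step 3: m = 5.820000, f(m) = -4.527600 < 0 → root in [5.820000, 6.420000]
Midpoint of [5.820000, 6.420000] = 6.120000

6.12000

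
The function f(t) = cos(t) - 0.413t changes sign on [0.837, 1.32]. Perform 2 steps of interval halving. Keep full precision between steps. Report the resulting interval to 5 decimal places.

[1.07850, 1.19925]

f(0.837000) = 0.324013, f(1.320000) = -0.296985 (opposite signs)
step 1: m = 1.078500, f(m) = 0.027230 > 0 → root in [1.078500, 1.320000]
step 2: m = 1.199250, f(m) = -0.132234 < 0 → root in [1.078500, 1.199250]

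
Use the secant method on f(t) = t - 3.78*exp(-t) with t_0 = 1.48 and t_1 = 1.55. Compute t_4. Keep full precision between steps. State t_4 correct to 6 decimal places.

Secant update: t_(k+1) = t_k − f(t_k)·(t_k − t_(k-1))/(f(t_k) − f(t_(k-1))).
f(t_0) = 0.619530, f(t_1) = 0.747703
t_2 = 1.550000 - (0.747703)·(1.550000 - 1.480000)/(0.747703 - (0.619530)) = 1.141652; f(t_2) = -0.065268
t_3 = 1.141652 - (-0.065268)·(1.141652 - 1.550000)/(-0.065268 - (0.747703)) = 1.174436; f(t_3) = 0.006441
t_4 = 1.174436 - (0.006441)·(1.174436 - 1.141652)/(0.006441 - (-0.065268)) = 1.171491; f(t_4) = 0.000052

1.171491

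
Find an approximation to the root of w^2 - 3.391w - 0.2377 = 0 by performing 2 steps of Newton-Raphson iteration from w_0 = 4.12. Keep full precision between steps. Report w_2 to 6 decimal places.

f'(w) = 2w - 3.391
w_0 = 4.120000: f = 2.765780, f' = 4.849000 → w_1 = 4.120000 - (2.765780)/(4.849000) = 3.549618
w_1 = 3.549618: f = 0.325335, f' = 3.708237 → w_2 = 3.549618 - (0.325335)/(3.708237) = 3.461885

3.461885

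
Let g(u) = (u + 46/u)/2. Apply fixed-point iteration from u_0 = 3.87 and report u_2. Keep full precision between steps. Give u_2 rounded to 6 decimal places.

6.858542

u_1 = g(3.870000) = 7.878152
u_2 = g(7.878152) = 6.858542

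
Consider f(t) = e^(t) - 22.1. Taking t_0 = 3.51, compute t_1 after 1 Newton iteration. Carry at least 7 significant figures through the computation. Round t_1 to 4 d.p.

f'(t) = e^(t)
t_0 = 3.510000: f = 11.348268, f' = 33.448268 → t_1 = 3.510000 - (11.348268)/(33.448268) = 3.170722

3.1707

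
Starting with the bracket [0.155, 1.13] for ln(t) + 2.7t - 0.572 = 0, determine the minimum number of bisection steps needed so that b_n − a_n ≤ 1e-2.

7

Initial width b − a = 1.13 − 0.155 = 0.975000.
After n steps the width is (b−a)/2^n; need (b−a)/2^n ≤ 1e-2.
So n ≥ log₂(0.975000/1e-2) = log₂(97.5000) ≈ 6.6073.
Hence n = 7.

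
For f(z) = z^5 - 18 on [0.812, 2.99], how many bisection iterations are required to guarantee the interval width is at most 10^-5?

Initial width b − a = 2.99 − 0.812 = 2.178000.
After n steps the width is (b−a)/2^n; need (b−a)/2^n ≤ 10^-5.
So n ≥ log₂(2.178000/10^-5) = log₂(217800.0000) ≈ 17.7326.
Hence n = 18.

18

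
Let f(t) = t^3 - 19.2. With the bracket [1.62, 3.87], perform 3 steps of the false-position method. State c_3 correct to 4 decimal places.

2.6229

False-position update: c = (a·f(b) − b·f(a))/(f(b) − f(a)); replace the endpoint whose sign matches f(c).
f(1.620000) = -14.948472, f(3.870000) = 38.760603
step 1: c = 2.246227, f(c) = -7.866584 < 0 → new bracket [2.246227, 3.870000]
step 2: c = 2.520177, f(c) = -3.193611 < 0 → new bracket [2.520177, 3.870000]
step 3: c = 2.622928, f(c) = -1.154913 < 0 → new bracket [2.622928, 3.870000]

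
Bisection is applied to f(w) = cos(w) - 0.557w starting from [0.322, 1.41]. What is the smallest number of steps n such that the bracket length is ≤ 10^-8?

Initial width b − a = 1.41 − 0.322 = 1.088000.
After n steps the width is (b−a)/2^n; need (b−a)/2^n ≤ 10^-8.
So n ≥ log₂(1.088000/10^-8) = log₂(108800000.0000) ≈ 26.6971.
Hence n = 27.

27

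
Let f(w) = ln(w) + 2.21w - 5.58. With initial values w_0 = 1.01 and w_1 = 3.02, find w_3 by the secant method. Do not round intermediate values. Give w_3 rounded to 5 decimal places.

2.17228

f(w_0) = -3.337950, f(w_1) = 2.199457
w_2 = 3.020000 - (2.199457)·(3.020000 - 1.010000)/(2.199457 - (-3.337950)) = 2.221628; f(w_2) = 0.128039
w_3 = 2.221628 - (0.128039)·(2.221628 - 3.020000)/(0.128039 - (2.199457)) = 2.172279; f(w_3) = -0.003486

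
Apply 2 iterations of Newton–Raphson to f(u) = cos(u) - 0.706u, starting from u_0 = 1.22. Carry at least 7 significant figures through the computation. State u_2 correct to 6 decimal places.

0.890767

f'(u) = -sin(u) - 0.706
u_0 = 1.220000: f = -0.517674, f' = -1.645099 → u_1 = 1.220000 - (-0.517674)/(-1.645099) = 0.905323
u_1 = 0.905323: f = -0.021727, f' = -1.492625 → u_2 = 0.905323 - (-0.021727)/(-1.492625) = 0.890767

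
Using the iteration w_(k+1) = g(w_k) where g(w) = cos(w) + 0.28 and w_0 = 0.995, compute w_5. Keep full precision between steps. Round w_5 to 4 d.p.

0.8725

w_1 = g(0.995000) = 0.824503
w_2 = g(0.824503) = 0.958922
w_3 = g(0.958922) = 0.854403
w_4 = g(0.854403) = 0.936669
w_5 = g(0.936669) = 0.872475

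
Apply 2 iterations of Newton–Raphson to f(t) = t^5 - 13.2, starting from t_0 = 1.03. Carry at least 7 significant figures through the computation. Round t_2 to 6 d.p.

Newton update: t ← t − f(t)/f'(t).
f'(t) = 5t^4
t_0 = 1.030000: f = -12.040726, f' = 5.627544 → t_1 = 1.030000 - (-12.040726)/(5.627544) = 3.169606
t_1 = 3.169606: f = 306.708861, f' = 504.650862 → t_2 = 3.169606 - (306.708861)/(504.650862) = 2.561841

2.561841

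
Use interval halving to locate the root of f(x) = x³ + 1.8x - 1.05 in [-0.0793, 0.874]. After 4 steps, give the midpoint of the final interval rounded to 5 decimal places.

0.48672

f(-0.079300) = -1.193239, f(0.874000) = 1.190828 (opposite signs)
step 1: m = 0.397350, f(m) = -0.272034 < 0 → root in [0.397350, 0.874000]
step 2: m = 0.635675, f(m) = 0.351080 > 0 → root in [0.397350, 0.635675]
step 3: m = 0.516512, f(m) = 0.017520 > 0 → root in [0.397350, 0.516512]
step 4: m = 0.456931, f(m) = -0.132123 < 0 → root in [0.456931, 0.516512]
Midpoint of [0.456931, 0.516512] = 0.486722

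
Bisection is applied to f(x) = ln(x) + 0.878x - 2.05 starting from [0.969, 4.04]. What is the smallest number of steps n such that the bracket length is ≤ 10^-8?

Initial width b − a = 4.04 − 0.969 = 3.071000.
After n steps the width is (b−a)/2^n; need (b−a)/2^n ≤ 10^-8.
So n ≥ log₂(3.071000/10^-8) = log₂(307100000.0000) ≈ 28.1941.
Hence n = 29.

29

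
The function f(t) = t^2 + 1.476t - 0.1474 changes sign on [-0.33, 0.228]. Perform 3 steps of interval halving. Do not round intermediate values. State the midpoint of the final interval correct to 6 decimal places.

f(-0.330000) = -0.525580, f(0.228000) = 0.241112 (opposite signs)
step 1: m = -0.051000, f(m) = -0.220075 < 0 → root in [-0.051000, 0.228000]
step 2: m = 0.088500, f(m) = -0.008942 < 0 → root in [0.088500, 0.228000]
step 3: m = 0.158250, f(m) = 0.111220 > 0 → root in [0.088500, 0.158250]
Midpoint of [0.088500, 0.158250] = 0.123375

0.123375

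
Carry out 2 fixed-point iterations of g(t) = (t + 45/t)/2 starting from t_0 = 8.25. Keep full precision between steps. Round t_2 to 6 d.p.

6.709718

t_1 = g(8.250000) = 6.852273
t_2 = g(6.852273) = 6.709718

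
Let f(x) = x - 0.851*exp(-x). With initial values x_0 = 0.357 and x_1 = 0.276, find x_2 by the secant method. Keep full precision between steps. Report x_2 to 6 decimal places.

0.504200

Secant update: x_(k+1) = x_k − f(x_k)·(x_k − x_(k-1))/(f(x_k) − f(x_(k-1))).
f(x_0) = -0.238506, f(x_1) = -0.369750
x_2 = 0.276000 - (-0.369750)·(0.276000 - 0.357000)/(-0.369750 - (-0.238506)) = 0.504200; f(x_2) = -0.009794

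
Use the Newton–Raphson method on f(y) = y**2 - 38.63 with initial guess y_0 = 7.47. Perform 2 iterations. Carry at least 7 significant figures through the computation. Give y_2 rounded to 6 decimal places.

6.216182

f'(y) = 2y
y_0 = 7.470000: f = 17.170900, f' = 14.940000 → y_1 = 7.470000 - (17.170900)/(14.940000) = 6.320676
y_1 = 6.320676: f = 1.320946, f' = 12.641352 → y_2 = 6.320676 - (1.320946)/(12.641352) = 6.216182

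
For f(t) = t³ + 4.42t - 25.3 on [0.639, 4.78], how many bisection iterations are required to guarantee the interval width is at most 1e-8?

29

Initial width b − a = 4.78 − 0.639 = 4.141000.
After n steps the width is (b−a)/2^n; need (b−a)/2^n ≤ 1e-8.
So n ≥ log₂(4.141000/1e-8) = log₂(414100000.0000) ≈ 28.6254.
Hence n = 29.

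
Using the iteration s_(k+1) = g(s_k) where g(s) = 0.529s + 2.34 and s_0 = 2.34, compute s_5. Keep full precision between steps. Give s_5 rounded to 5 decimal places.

s_1 = g(2.340000) = 3.577860
s_2 = g(3.577860) = 4.232688
s_3 = g(4.232688) = 4.579092
s_4 = g(4.579092) = 4.762340
s_5 = g(4.762340) = 4.859278

4.85928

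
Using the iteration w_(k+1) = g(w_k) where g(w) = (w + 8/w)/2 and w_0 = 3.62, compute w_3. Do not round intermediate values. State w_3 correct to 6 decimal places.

2.828427

w_1 = g(3.620000) = 2.914972
w_2 = g(2.914972) = 2.829712
w_3 = g(2.829712) = 2.828427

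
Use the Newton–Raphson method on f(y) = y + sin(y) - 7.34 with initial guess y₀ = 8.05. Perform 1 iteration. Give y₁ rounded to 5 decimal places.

5.95018

f'(y) = 1 + cos(y)
y_0 = 8.050000: f = 1.690850, f' = 0.805235 → y_1 = 8.050000 - (1.690850)/(0.805235) = 5.950177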